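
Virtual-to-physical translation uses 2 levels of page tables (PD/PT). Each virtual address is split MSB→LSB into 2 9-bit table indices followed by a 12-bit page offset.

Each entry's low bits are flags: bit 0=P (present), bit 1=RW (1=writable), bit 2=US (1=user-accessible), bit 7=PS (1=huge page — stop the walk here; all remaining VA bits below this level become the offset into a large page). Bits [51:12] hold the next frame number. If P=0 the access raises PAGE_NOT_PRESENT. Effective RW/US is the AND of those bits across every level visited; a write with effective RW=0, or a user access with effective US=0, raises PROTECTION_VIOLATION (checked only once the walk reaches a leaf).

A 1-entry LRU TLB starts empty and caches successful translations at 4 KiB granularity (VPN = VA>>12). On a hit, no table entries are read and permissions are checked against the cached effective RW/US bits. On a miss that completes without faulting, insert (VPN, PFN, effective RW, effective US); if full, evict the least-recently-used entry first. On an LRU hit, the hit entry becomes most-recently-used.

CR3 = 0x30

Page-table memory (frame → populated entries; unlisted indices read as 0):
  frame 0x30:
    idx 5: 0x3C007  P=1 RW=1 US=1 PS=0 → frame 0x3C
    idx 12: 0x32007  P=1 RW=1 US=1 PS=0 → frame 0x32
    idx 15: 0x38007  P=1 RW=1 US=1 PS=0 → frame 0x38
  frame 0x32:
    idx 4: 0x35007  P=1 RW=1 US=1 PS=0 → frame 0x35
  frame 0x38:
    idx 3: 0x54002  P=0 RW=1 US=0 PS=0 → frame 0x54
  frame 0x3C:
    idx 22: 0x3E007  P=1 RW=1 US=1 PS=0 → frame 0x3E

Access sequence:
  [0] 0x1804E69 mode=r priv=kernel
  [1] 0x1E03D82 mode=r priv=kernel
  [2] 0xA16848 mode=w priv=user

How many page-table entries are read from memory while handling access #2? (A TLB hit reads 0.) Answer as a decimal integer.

Per-access translation:
#0 VA=0x1804E69 (r,kernel):
  [0] read 0x30 idx=12: raw=0x32007 flags P=1 W=1 U=1 S=0
  [1] read 0x32 idx=4: raw=0x35007 flags P=1 W=1 U=1 S=0
  ⇒ phys 0x35E69  [2 reads]
#1 VA=0x1E03D82 (r,kernel):
  [0] read 0x30 idx=15: raw=0x38007 flags P=1 W=1 U=1 S=0
  [1] read 0x38 idx=3: raw=0x54002 flags P=0 W=1 U=0 S=0
  → PAGE_NOT_PRESENT  (2 entries read)
#2 VA=0xA16848 (w,user):
  [0] read 0x30 idx=5: raw=0x3C007 flags P=1 W=1 U=1 S=0
  [1] read 0x3C idx=22: raw=0x3E007 flags P=1 W=1 U=1 S=0
  ⇒ phys 0x3E848  [2 reads]

Entries read for #2: 2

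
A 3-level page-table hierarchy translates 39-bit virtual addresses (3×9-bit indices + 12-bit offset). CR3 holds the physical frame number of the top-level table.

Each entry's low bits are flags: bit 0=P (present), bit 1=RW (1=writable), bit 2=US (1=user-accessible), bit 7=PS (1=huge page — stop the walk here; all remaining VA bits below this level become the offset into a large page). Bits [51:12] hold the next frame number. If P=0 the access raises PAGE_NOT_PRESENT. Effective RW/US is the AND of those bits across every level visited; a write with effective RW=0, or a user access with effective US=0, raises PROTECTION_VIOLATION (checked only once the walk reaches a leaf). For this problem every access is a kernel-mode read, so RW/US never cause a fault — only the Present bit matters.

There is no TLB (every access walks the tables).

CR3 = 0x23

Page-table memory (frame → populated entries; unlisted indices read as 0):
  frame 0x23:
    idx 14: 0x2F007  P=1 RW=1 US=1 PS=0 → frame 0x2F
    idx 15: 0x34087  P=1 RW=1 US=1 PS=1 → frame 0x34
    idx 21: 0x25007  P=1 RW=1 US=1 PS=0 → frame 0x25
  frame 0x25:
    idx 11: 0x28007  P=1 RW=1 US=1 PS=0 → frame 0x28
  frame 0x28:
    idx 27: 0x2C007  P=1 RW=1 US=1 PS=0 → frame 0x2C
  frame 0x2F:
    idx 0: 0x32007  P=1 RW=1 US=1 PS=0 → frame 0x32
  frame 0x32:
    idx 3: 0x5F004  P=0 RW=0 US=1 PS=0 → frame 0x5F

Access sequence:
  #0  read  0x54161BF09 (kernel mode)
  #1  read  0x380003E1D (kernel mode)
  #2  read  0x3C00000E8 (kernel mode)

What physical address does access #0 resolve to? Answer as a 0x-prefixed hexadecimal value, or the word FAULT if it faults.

Trace:
#0 VA=0x54161BF09 (r,kernel):
  L0 @0x23[21] → 0x25007  P=1,RW=1,US=1,PS=0
  L1 @0x25[11] → 0x28007  P=1,RW=1,US=1,PS=0
  L2 @0x28[27] → 0x2C007  P=1,RW=1,US=1,PS=0
  ✓ 0x2CF09  — 3 lookups
#1 VA=0x380003E1D (r,kernel):
  L0 @0x23[14] → 0x2F007  P=1,RW=1,US=1,PS=0
  L1 @0x2F[0] → 0x32007  P=1,RW=1,US=1,PS=0
  L2 @0x32[3] → 0x5F004  P=0,RW=0,US=1,PS=0
  ✗ PAGE_NOT_PRESENT  [3 reads]
#2 VA=0x3C00000E8 (r,kernel):
  L0 @0x23[15] → 0x34087  P=1,RW=1,US=1,PS=1
  ✓ 0x340E8 (huge @L0)  — 1 lookups

Access #0 PA: 0x2CF09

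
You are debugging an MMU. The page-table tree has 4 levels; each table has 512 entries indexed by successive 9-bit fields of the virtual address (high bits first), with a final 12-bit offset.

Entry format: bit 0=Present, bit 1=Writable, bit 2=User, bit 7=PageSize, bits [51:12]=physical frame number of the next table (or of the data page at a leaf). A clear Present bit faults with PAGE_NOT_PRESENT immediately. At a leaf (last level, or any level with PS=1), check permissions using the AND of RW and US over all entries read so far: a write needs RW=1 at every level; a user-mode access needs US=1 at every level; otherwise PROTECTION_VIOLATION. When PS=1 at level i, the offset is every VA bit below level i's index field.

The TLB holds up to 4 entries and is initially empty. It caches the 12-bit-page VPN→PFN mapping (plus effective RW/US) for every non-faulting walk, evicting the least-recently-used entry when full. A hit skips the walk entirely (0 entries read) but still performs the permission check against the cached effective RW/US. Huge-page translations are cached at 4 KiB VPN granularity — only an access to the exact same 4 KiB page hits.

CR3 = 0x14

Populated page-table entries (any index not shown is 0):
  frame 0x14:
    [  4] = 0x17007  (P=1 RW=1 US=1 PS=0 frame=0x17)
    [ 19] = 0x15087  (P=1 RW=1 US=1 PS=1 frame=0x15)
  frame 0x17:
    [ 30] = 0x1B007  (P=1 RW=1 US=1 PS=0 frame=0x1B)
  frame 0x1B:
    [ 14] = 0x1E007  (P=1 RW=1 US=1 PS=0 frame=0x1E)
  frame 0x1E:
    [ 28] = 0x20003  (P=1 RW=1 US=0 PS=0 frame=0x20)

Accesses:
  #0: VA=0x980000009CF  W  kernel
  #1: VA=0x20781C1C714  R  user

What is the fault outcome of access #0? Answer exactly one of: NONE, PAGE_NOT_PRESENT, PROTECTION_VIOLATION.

Per-access translation:
#0 VA=0x980000009CF (w,kernel):
  L0: frame=0x14 idx=19 entry=0x15087 [P=1 RW=1 US=1 PS=1]
  ✓ 0x159CF (huge @L0)  — 1 lookups
#1 VA=0x20781C1C714 (r,user):
  L0: frame=0x14 idx=4 entry=0x17007 [P=1 RW=1 US=1 PS=0]
  L1: frame=0x17 idx=30 entry=0x1B007 [P=1 RW=1 US=1 PS=0]
  L2: frame=0x1B idx=14 entry=0x1E007 [P=1 RW=1 US=1 PS=0]
  L3: frame=0x1E idx=28 entry=0x20003 [P=1 RW=1 US=0 PS=0]
  ✗ PROTECTION_VIOLATION  [4 reads]

Access #0 fault: NONE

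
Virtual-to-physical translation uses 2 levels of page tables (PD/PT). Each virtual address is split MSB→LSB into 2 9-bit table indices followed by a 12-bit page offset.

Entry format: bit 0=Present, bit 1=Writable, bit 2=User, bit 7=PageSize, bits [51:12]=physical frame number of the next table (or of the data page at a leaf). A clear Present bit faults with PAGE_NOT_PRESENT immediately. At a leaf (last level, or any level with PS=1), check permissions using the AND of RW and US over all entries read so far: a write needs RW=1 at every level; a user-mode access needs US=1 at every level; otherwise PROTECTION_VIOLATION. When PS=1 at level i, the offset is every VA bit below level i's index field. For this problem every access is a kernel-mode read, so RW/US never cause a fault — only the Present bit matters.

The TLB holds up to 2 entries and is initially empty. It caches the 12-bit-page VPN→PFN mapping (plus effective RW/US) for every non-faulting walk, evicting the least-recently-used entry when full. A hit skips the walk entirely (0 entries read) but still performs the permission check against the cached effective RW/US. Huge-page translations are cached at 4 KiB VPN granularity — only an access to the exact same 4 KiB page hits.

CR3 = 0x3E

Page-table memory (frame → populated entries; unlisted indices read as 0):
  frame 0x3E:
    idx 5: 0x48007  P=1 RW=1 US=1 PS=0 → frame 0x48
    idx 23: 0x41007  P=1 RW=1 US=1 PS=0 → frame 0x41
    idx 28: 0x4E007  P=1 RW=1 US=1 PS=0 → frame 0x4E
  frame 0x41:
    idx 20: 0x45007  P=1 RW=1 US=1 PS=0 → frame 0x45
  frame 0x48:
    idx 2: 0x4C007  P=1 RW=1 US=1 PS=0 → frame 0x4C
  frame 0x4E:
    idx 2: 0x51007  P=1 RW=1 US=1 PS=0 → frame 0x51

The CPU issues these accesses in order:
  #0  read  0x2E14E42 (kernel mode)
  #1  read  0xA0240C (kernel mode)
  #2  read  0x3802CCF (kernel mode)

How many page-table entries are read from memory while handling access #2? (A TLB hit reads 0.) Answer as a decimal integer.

Walk each access:
#0 VA=0x2E14E42 (r,kernel):
  L0: frame=0x3E idx=23 entry=0x41007 [P=1 RW=1 US=1 PS=0]
  L1: frame=0x41 idx=20 entry=0x45007 [P=1 RW=1 US=1 PS=0]
  → PA=0x45E42  (2 entries read)
#1 VA=0xA0240C (r,kernel):
  L0: frame=0x3E idx=5 entry=0x48007 [P=1 RW=1 US=1 PS=0]
  L1: frame=0x48 idx=2 entry=0x4C007 [P=1 RW=1 US=1 PS=0]
  → PA=0x4C40C  (2 entries read)
#2 VA=0x3802CCF (r,kernel):
  L0: frame=0x3E idx=28 entry=0x4E007 [P=1 RW=1 US=1 PS=0]
  L1: frame=0x4E idx=2 entry=0x51007 [P=1 RW=1 US=1 PS=0]
  → PA=0x51CCF  (2 entries read)

Entries read for #2: 2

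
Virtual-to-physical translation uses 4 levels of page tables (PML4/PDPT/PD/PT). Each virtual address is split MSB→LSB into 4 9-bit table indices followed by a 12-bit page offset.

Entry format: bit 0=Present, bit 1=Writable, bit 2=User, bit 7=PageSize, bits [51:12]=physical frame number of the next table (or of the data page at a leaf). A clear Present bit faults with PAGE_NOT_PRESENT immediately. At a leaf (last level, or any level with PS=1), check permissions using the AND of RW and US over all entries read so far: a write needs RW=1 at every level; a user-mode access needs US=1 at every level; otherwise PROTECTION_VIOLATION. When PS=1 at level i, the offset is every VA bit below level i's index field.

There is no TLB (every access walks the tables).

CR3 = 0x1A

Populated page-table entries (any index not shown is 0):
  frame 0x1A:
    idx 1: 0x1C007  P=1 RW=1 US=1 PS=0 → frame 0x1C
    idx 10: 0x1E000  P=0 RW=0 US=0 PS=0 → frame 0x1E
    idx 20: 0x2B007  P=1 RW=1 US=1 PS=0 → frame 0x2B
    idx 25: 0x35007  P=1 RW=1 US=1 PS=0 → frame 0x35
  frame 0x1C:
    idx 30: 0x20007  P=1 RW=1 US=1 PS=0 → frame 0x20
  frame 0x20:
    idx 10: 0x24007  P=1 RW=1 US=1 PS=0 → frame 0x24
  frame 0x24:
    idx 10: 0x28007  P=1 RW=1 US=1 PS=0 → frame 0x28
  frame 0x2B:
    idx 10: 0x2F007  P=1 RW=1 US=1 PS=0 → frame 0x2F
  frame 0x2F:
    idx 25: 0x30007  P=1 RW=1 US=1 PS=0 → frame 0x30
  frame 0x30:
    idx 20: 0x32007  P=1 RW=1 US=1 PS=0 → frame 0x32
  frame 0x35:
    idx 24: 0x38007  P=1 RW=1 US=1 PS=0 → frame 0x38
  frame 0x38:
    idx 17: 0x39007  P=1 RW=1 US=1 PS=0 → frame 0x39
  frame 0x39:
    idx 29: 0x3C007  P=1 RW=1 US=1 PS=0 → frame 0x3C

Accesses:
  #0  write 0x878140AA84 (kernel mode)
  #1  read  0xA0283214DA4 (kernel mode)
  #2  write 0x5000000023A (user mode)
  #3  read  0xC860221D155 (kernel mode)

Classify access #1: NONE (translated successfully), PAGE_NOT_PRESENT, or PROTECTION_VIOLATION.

Walk each access:
#0 VA=0x878140AA84 (w,kernel):
  [0] read 0x1A idx=1: raw=0x1C007 flags P=1 W=1 U=1 S=0
  [1] read 0x1C idx=30: raw=0x20007 flags P=1 W=1 U=1 S=0
  [2] read 0x20 idx=10: raw=0x24007 flags P=1 W=1 U=1 S=0
  [3] read 0x24 idx=10: raw=0x28007 flags P=1 W=1 U=1 S=0
  → PA=0x28A84  (4 entries read)
#1 VA=0xA0283214DA4 (r,kernel):
  [0] read 0x1A idx=20: raw=0x2B007 flags P=1 W=1 U=1 S=0
  [1] read 0x2B idx=10: raw=0x2F007 flags P=1 W=1 U=1 S=0
  [2] read 0x2F idx=25: raw=0x30007 flags P=1 W=1 U=1 S=0
  [3] read 0x30 idx=20: raw=0x32007 flags P=1 W=1 U=1 S=0
  → PA=0x32DA4  (4 entries read)
#2 VA=0x5000000023A (w,user):
  [0] read 0x1A idx=10: raw=0x1E000 flags P=0 W=0 U=0 S=0
  ✗ PAGE_NOT_PRESENT  [1 reads]
#3 VA=0xC860221D155 (r,kernel):
  [0] read 0x1A idx=25: raw=0x35007 flags P=1 W=1 U=1 S=0
  [1] read 0x35 idx=24: raw=0x38007 flags P=1 W=1 U=1 S=0
  [2] read 0x38 idx=17: raw=0x39007 flags P=1 W=1 U=1 S=0
  [3] read 0x39 idx=29: raw=0x3C007 flags P=1 W=1 U=1 S=0
  → PA=0x3C155  (4 entries read)

Access #1 fault: NONE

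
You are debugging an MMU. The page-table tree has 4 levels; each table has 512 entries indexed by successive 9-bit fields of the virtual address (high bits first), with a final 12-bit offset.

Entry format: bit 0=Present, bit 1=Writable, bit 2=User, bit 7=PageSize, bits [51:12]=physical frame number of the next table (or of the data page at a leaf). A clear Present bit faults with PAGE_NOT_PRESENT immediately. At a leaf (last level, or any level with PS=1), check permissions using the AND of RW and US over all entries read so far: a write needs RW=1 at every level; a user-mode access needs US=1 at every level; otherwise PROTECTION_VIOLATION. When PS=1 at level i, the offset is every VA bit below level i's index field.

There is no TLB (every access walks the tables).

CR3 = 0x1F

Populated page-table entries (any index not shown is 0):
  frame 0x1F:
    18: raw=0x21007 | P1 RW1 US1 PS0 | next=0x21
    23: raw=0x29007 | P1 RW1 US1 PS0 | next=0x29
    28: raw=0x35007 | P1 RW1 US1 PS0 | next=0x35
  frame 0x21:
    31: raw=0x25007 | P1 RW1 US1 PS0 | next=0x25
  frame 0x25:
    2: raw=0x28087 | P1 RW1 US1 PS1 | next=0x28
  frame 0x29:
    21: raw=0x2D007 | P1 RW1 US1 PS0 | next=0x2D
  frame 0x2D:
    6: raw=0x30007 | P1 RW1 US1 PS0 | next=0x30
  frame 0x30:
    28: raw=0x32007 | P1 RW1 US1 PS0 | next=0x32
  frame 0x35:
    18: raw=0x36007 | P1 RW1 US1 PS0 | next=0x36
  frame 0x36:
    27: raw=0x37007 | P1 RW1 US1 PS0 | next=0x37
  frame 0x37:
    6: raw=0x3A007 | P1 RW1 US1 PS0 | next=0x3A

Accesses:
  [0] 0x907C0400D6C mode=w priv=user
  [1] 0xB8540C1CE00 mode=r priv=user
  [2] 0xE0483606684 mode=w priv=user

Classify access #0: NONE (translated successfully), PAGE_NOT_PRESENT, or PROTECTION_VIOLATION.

Trace:
#0 VA=0x907C0400D6C (w,user):
  L0 @0x1F[18] → 0x21007  P=1,RW=1,US=1,PS=0
  L1 @0x21[31] → 0x25007  P=1,RW=1,US=1,PS=0
  L2 @0x25[2] → 0x28087  P=1,RW=1,US=1,PS=1
  ✓ 0x28D6C (huge @L2)  — 3 lookups
#1 VA=0xB8540C1CE00 (r,user):
  L0 @0x1F[23] → 0x29007  P=1,RW=1,US=1,PS=0
  L1 @0x29[21] → 0x2D007  P=1,RW=1,US=1,PS=0
  L2 @0x2D[6] → 0x30007  P=1,RW=1,US=1,PS=0
  L3 @0x30[28] → 0x32007  P=1,RW=1,US=1,PS=0
  ✓ 0x32E00  — 4 lookups
#2 VA=0xE0483606684 (w,user):
  L0 @0x1F[28] → 0x35007  P=1,RW=1,US=1,PS=0
  L1 @0x35[18] → 0x36007  P=1,RW=1,US=1,PS=0
  L2 @0x36[27] → 0x37007  P=1,RW=1,US=1,PS=0
  L3 @0x37[6] → 0x3A007  P=1,RW=1,US=1,PS=0
  ✓ 0x3A684  — 4 lookups

Access #0 fault: NONE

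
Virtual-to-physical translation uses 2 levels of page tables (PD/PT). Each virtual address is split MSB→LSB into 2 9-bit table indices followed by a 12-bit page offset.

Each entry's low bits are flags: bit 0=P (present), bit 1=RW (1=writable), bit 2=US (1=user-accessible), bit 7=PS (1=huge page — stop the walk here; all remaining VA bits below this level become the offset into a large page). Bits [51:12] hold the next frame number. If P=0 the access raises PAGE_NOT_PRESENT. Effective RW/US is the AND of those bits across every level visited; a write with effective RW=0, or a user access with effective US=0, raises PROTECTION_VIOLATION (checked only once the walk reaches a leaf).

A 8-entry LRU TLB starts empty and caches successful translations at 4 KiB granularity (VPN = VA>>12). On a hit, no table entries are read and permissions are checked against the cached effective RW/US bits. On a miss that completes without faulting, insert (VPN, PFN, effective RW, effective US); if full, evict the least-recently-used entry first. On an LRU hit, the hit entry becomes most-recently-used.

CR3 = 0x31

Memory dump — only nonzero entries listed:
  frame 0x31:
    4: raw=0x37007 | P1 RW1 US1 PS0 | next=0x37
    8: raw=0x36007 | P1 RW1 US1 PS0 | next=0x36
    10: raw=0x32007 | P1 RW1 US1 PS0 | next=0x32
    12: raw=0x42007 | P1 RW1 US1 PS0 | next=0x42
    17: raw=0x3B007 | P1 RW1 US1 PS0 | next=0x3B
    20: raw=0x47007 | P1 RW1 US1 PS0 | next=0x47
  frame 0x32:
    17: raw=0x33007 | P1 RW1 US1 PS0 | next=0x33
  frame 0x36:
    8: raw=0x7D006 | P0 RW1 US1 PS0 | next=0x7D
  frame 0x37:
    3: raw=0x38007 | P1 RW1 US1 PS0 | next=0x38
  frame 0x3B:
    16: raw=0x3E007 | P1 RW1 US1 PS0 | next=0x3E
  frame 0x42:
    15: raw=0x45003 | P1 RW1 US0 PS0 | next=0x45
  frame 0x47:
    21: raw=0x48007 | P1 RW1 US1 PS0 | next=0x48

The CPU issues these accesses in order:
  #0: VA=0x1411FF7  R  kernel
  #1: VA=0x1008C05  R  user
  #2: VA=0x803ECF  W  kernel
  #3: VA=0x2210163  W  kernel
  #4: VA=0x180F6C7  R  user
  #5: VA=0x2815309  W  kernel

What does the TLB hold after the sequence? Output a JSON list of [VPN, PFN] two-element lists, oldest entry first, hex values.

Per-access translation:
#0 VA=0x1411FF7 (r,kernel):
  L0: frame=0x31 idx=10 entry=0x32007 [P=1 RW=1 US=1 PS=0]
  L1: frame=0x32 idx=17 entry=0x33007 [P=1 RW=1 US=1 PS=0]
  → PA=0x33FF7  (2 entries read)
#1 VA=0x1008C05 (r,user):
  L0: frame=0x31 idx=8 entry=0x36007 [P=1 RW=1 US=1 PS=0]
  L1: frame=0x36 idx=8 entry=0x7D006 [P=0 RW=1 US=1 PS=0]
  → PAGE_NOT_PRESENT  (2 entries read)
#2 VA=0x803ECF (w,kernel):
  L0: frame=0x31 idx=4 entry=0x37007 [P=1 RW=1 US=1 PS=0]
  L1: frame=0x37 idx=3 entry=0x38007 [P=1 RW=1 US=1 PS=0]
  → PA=0x38ECF  (2 entries read)
#3 VA=0x2210163 (w,kernel):
  L0: frame=0x31 idx=17 entry=0x3B007 [P=1 RW=1 US=1 PS=0]
  L1: frame=0x3B idx=16 entry=0x3E007 [P=1 RW=1 US=1 PS=0]
  → PA=0x3E163  (2 entries read)
#4 VA=0x180F6C7 (r,user):
  L0: frame=0x31 idx=12 entry=0x42007 [P=1 RW=1 US=1 PS=0]
  L1: frame=0x42 idx=15 entry=0x45003 [P=1 RW=1 US=0 PS=0]
  → PROTECTION_VIOLATION  (2 entries read)
#5 VA=0x2815309 (w,kernel):
  L0: frame=0x31 idx=20 entry=0x47007 [P=1 RW=1 US=1 PS=0]
  L1: frame=0x47 idx=21 entry=0x48007 [P=1 RW=1 US=1 PS=0]
  → PA=0x48309  (2 entries read)

TLB: [["0x1411", "0x33"], ["0x803", "0x38"], ["0x2210", "0x3E"], ["0x2815", "0x48"]]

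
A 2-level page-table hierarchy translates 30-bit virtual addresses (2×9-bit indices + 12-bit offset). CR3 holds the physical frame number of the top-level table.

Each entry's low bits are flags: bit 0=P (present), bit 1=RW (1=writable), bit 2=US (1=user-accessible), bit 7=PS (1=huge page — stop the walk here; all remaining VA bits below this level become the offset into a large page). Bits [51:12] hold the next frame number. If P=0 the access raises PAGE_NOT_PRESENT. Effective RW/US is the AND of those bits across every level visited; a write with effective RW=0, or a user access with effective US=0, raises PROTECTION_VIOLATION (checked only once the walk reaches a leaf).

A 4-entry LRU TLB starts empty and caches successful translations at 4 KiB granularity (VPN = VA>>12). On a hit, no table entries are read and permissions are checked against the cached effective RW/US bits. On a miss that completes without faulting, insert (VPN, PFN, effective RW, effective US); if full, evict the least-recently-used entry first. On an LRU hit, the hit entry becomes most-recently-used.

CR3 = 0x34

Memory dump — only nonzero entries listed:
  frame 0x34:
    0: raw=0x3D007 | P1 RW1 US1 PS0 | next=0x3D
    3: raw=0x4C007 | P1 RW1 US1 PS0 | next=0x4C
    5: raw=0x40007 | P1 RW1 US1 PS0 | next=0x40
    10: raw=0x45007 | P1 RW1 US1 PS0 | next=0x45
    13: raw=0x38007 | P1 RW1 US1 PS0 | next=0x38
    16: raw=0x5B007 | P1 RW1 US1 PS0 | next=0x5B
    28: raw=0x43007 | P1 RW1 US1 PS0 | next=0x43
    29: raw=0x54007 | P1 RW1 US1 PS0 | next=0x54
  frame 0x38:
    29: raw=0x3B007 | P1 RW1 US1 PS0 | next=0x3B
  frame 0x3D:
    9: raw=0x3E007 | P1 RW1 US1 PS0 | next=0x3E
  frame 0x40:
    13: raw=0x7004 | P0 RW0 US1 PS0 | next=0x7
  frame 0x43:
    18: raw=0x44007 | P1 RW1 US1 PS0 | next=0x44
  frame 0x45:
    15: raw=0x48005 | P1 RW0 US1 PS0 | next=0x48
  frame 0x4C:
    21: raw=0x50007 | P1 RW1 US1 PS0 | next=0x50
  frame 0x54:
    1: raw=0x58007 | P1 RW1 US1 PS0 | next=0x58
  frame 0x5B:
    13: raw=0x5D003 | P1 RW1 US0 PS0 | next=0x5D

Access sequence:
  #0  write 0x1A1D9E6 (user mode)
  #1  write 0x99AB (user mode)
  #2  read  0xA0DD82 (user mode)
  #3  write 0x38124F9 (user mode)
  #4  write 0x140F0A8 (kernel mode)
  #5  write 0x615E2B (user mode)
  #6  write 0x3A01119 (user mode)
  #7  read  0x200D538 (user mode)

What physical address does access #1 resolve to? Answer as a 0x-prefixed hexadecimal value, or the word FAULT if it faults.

Walk each access:
#0 VA=0x1A1D9E6 (w,user):
  [0] read 0x34 idx=13: raw=0x38007 flags P=1 W=1 U=1 S=0
  [1] read 0x38 idx=29: raw=0x3B007 flags P=1 W=1 U=1 S=0
  ✓ 0x3B9E6  — 2 lookups
#1 VA=0x99AB (w,user):
  [0] read 0x34 idx=0: raw=0x3D007 flags P=1 W=1 U=1 S=0
  [1] read 0x3D idx=9: raw=0x3E007 flags P=1 W=1 U=1 S=0
  ✓ 0x3E9AB  — 2 lookups
#2 VA=0xA0DD82 (r,user):
  [0] read 0x34 idx=5: raw=0x40007 flags P=1 W=1 U=1 S=0
  [1] read 0x40 idx=13: raw=0x7004 flags P=0 W=0 U=1 S=0
  ⇒ fault: PAGE_NOT_PRESENT  — 2 lookups
#3 VA=0x38124F9 (w,user):
  [0] read 0x34 idx=28: raw=0x43007 flags P=1 W=1 U=1 S=0
  [1] read 0x43 idx=18: raw=0x44007 flags P=1 W=1 U=1 S=0
  ✓ 0x444F9  — 2 lookups
#4 VA=0x140F0A8 (w,kernel):
  [0] read 0x34 idx=10: raw=0x45007 flags P=1 W=1 U=1 S=0
  [1] read 0x45 idx=15: raw=0x48005 flags P=1 W=0 U=1 S=0
  ⇒ fault: PROTECTION_VIOLATION  — 2 lookups
#5 VA=0x615E2B (w,user):
  [0] read 0x34 idx=3: raw=0x4C007 flags P=1 W=1 U=1 S=0
  [1] read 0x4C idx=21: raw=0x50007 flags P=1 W=1 U=1 S=0
  ✓ 0x50E2B  — 2 lookups
#6 VA=0x3A01119 (w,user):
  [0] read 0x34 idx=29: raw=0x54007 flags P=1 W=1 U=1 S=0
  [1] read 0x54 idx=1: raw=0x58007 flags P=1 W=1 U=1 S=0
  ✓ 0x58119  — 2 lookups
#7 VA=0x200D538 (r,user):
  [0] read 0x34 idx=16: raw=0x5B007 flags P=1 W=1 U=1 S=0
  [1] read 0x5B idx=13: raw=0x5D003 flags P=1 W=1 U=0 S=0
  ⇒ fault: PROTECTION_VIOLATION  — 2 lookups

Access #1 PA: 0x3E9AB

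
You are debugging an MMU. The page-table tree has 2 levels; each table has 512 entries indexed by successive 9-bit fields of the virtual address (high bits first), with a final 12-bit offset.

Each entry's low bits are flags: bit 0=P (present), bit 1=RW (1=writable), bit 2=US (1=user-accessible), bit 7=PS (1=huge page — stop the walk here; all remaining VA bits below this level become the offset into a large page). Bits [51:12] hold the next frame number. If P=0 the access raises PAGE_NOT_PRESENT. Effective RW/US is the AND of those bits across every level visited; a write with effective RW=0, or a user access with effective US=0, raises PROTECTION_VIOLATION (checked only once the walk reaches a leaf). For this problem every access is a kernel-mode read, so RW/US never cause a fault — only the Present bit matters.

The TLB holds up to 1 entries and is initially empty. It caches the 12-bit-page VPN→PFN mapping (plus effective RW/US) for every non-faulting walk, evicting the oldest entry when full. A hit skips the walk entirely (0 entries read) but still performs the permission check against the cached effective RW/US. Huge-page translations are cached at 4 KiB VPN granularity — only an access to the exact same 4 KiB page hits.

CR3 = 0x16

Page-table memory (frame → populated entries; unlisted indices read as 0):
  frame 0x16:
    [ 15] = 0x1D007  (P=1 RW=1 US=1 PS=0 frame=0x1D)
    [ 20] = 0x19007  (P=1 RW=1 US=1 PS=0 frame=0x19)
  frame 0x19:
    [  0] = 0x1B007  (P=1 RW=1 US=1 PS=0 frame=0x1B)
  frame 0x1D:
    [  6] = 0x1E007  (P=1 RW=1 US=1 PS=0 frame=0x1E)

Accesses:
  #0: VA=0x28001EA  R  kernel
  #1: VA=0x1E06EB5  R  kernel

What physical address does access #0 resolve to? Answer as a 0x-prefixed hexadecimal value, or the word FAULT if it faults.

Per-access translation:
#0 VA=0x28001EA (r,kernel):
  L0: frame=0x16 idx=20 entry=0x19007 [P=1 RW=1 US=1 PS=0]
  L1: frame=0x19 idx=0 entry=0x1B007 [P=1 RW=1 US=1 PS=0]
  ⇒ phys 0x1B1EA  [2 reads]
#1 VA=0x1E06EB5 (r,kernel):
  L0: frame=0x16 idx=15 entry=0x1D007 [P=1 RW=1 US=1 PS=0]
  L1: frame=0x1D idx=6 entry=0x1E007 [P=1 RW=1 US=1 PS=0]
  ⇒ phys 0x1EEB5  [2 reads]

Access #0 PA: 0x1B1EA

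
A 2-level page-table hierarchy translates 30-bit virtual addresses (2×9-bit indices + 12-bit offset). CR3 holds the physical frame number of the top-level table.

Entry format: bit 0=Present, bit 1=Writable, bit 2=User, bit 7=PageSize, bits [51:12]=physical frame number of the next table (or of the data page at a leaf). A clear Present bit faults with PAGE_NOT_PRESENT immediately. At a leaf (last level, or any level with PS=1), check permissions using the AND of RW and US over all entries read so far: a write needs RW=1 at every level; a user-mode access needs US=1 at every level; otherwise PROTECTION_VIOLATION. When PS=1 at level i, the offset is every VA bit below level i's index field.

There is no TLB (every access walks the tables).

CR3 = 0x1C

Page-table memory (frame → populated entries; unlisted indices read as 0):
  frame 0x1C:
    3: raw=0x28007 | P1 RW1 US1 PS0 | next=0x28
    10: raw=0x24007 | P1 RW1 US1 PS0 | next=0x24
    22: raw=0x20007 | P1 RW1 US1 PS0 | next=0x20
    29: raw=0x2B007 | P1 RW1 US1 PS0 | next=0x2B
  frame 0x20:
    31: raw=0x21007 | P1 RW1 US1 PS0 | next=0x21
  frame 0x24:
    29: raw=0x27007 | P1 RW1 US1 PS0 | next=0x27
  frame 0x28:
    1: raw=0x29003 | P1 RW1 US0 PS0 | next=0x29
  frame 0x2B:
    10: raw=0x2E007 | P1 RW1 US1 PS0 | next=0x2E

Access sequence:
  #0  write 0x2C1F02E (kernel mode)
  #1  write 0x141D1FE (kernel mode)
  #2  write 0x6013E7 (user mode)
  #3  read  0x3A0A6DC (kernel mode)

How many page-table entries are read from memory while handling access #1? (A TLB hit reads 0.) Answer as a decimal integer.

Walk each access:
#0 VA=0x2C1F02E (w,kernel):
  lvl0: tbl 0x1C, slot 22 ⇒ 0x20007 (P1/RW1/US1/PS0)
  lvl1: tbl 0x20, slot 31 ⇒ 0x21007 (P1/RW1/US1/PS0)
  → PA=0x2102E  (2 entries read)
#1 VA=0x141D1FE (w,kernel):
  lvl0: tbl 0x1C, slot 10 ⇒ 0x24007 (P1/RW1/US1/PS0)
  lvl1: tbl 0x24, slot 29 ⇒ 0x27007 (P1/RW1/US1/PS0)
  → PA=0x271FE  (2 entries read)
#2 VA=0x6013E7 (w,user):
  lvl0: tbl 0x1C, slot 3 ⇒ 0x28007 (P1/RW1/US1/PS0)
  lvl1: tbl 0x28, slot 1 ⇒ 0x29003 (P1/RW1/US0/PS0)
  ⇒ fault: PROTECTION_VIOLATION  — 2 lookups
#3 VA=0x3A0A6DC (r,kernel):
  lvl0: tbl 0x1C, slot 29 ⇒ 0x2B007 (P1/RW1/US1/PS0)
  lvl1: tbl 0x2B, slot 10 ⇒ 0x2E007 (P1/RW1/US1/PS0)
  → PA=0x2E6DC  (2 entries read)

Entries read for #1: 2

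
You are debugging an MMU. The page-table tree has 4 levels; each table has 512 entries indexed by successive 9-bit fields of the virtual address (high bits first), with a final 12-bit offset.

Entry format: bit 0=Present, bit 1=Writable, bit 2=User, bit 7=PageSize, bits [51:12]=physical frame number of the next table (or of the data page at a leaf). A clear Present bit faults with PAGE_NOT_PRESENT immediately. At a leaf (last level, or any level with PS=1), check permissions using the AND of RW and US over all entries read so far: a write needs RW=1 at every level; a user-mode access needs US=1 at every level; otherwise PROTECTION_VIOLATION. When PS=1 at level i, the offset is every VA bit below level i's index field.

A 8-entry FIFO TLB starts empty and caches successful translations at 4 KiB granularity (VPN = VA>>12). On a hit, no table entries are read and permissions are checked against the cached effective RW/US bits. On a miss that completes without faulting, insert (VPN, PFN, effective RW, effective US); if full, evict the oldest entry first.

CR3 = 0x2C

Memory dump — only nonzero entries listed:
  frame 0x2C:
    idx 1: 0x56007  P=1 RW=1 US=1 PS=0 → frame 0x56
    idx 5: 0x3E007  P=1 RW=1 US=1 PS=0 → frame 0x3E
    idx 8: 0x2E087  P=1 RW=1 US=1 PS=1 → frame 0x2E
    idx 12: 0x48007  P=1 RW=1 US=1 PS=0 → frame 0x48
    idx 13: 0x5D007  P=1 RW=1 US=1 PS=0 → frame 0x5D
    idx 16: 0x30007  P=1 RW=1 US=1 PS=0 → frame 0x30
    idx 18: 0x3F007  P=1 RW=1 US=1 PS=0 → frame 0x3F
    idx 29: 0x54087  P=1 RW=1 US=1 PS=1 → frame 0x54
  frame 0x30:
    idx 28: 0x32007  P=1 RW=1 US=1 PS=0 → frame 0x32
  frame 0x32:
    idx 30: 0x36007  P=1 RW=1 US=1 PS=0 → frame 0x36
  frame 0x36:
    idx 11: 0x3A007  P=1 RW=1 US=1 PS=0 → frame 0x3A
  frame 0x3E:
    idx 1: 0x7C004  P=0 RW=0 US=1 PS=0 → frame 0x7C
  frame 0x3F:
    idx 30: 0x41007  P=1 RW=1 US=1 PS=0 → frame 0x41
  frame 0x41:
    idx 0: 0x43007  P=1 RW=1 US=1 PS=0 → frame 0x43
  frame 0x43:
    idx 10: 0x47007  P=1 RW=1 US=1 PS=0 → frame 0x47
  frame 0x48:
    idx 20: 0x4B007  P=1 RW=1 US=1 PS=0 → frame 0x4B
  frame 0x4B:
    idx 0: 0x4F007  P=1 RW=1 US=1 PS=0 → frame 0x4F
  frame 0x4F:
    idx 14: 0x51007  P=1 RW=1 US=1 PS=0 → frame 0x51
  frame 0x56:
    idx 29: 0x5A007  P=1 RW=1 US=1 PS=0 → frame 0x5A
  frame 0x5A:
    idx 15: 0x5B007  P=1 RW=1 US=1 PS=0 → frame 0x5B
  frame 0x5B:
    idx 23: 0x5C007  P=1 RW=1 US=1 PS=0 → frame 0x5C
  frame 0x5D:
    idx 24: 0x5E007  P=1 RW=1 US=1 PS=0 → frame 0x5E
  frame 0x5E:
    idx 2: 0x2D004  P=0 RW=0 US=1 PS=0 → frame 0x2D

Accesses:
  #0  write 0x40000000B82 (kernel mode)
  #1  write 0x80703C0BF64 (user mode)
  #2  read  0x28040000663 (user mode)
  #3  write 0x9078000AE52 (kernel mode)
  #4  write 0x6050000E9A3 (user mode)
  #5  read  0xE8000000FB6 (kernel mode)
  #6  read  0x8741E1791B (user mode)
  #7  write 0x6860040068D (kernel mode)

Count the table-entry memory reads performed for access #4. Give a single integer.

Walk each access:
#0 VA=0x40000000B82 (w,kernel):
  L0: frame=0x2C idx=8 entry=0x2E087 [P=1 RW=1 US=1 PS=1]
  ✓ 0x2EB82 (huge @L0)  — 1 lookups
#1 VA=0x80703C0BF64 (w,user):
  L0: frame=0x2C idx=16 entry=0x30007 [P=1 RW=1 US=1 PS=0]
  L1: frame=0x30 idx=28 entry=0x32007 [P=1 RW=1 US=1 PS=0]
  L2: frame=0x32 idx=30 entry=0x36007 [P=1 RW=1 US=1 PS=0]
  L3: frame=0x36 idx=11 entry=0x3A007 [P=1 RW=1 US=1 PS=0]
  ✓ 0x3AF64  — 4 lookups
#2 VA=0x28040000663 (r,user):
  L0: frame=0x2C idx=5 entry=0x3E007 [P=1 RW=1 US=1 PS=0]
  L1: frame=0x3E idx=1 entry=0x7C004 [P=0 RW=0 US=1 PS=0]
  ✗ PAGE_NOT_PRESENT  [2 reads]
#3 VA=0x9078000AE52 (w,kernel):
  L0: frame=0x2C idx=18 entry=0x3F007 [P=1 RW=1 US=1 PS=0]
  L1: frame=0x3F idx=30 entry=0x41007 [P=1 RW=1 US=1 PS=0]
  L2: frame=0x41 idx=0 entry=0x43007 [P=1 RW=1 US=1 PS=0]
  L3: frame=0x43 idx=10 entry=0x47007 [P=1 RW=1 US=1 PS=0]
  ✓ 0x47E52  — 4 lookups
#4 VA=0x6050000E9A3 (w,user):
  L0: frame=0x2C idx=12 entry=0x48007 [P=1 RW=1 US=1 PS=0]
  L1: frame=0x48 idx=20 entry=0x4B007 [P=1 RW=1 US=1 PS=0]
  L2: frame=0x4B idx=0 entry=0x4F007 [P=1 RW=1 US=1 PS=0]
  L3: frame=0x4F idx=14 entry=0x51007 [P=1 RW=1 US=1 PS=0]
  ✓ 0x519A3  — 4 lookups
#5 VA=0xE8000000FB6 (r,kernel):
  L0: frame=0x2C idx=29 entry=0x54087 [P=1 RW=1 US=1 PS=1]
  ✓ 0x54FB6 (huge @L0)  — 1 lookups
#6 VA=0x8741E1791B (r,user):
  L0: frame=0x2C idx=1 entry=0x56007 [P=1 RW=1 US=1 PS=0]
  L1: frame=0x56 idx=29 entry=0x5A007 [P=1 RW=1 US=1 PS=0]
  L2: frame=0x5A idx=15 entry=0x5B007 [P=1 RW=1 US=1 PS=0]
  L3: frame=0x5B idx=23 entry=0x5C007 [P=1 RW=1 US=1 PS=0]
  ✓ 0x5C91B  — 4 lookups
#7 VA=0x6860040068D (w,kernel):
  L0: frame=0x2C idx=13 entry=0x5D007 [P=1 RW=1 US=1 PS=0]
  L1: frame=0x5D idx=24 entry=0x5E007 [P=1 RW=1 US=1 PS=0]
  L2: frame=0x5E idx=2 entry=0x2D004 [P=0 RW=0 US=1 PS=0]
  ✗ PAGE_NOT_PRESENT  [3 reads]

Entries read for #4: 4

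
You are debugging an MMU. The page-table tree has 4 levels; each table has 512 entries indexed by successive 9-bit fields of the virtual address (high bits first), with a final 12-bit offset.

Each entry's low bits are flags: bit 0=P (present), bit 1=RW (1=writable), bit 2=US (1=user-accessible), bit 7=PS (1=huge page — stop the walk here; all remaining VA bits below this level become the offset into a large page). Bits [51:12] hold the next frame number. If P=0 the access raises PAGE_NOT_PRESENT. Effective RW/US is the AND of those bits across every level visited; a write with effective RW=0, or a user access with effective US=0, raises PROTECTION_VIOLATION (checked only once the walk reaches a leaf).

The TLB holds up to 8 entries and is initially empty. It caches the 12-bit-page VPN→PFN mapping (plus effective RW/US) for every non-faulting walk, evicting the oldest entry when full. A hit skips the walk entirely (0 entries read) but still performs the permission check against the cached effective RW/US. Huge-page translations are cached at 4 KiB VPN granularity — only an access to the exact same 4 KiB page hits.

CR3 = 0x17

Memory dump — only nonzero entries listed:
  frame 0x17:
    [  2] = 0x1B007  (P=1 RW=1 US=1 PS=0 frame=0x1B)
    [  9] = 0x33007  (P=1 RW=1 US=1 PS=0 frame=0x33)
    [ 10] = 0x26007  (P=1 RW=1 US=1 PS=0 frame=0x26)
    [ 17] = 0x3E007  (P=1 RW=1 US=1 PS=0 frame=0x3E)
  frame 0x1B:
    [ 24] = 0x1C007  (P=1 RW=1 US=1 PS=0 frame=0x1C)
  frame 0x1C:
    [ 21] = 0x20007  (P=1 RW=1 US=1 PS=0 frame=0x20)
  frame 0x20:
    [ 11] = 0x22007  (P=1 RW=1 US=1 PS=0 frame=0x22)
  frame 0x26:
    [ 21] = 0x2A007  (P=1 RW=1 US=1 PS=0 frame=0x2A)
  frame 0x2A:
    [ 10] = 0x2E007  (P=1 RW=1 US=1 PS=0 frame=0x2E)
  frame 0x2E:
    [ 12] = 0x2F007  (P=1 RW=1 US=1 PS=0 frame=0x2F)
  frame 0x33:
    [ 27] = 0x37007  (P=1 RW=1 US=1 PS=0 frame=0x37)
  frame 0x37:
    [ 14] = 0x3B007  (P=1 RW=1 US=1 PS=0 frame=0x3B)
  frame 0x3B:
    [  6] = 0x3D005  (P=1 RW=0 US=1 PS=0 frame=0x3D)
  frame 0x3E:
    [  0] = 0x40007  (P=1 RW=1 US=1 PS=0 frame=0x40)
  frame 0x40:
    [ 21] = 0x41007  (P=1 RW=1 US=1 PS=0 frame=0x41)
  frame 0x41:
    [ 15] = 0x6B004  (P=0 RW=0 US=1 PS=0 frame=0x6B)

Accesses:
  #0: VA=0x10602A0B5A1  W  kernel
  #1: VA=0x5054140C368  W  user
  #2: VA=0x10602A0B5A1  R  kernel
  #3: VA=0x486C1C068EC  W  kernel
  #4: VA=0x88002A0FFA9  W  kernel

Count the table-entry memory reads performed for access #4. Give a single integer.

Walk each access:
#0 VA=0x10602A0B5A1 (w,kernel):
  L0 @0x17[2] → 0x1B007  P=1,RW=1,US=1,PS=0
  L1 @0x1B[24] → 0x1C007  P=1,RW=1,US=1,PS=0
  L2 @0x1C[21] → 0x20007  P=1,RW=1,US=1,PS=0
  L3 @0x20[11] → 0x22007  P=1,RW=1,US=1,PS=0
  ✓ 0x225A1  — 4 lookups
#1 VA=0x5054140C368 (w,user):
  L0 @0x17[10] → 0x26007  P=1,RW=1,US=1,PS=0
  L1 @0x26[21] → 0x2A007  P=1,RW=1,US=1,PS=0
  L2 @0x2A[10] → 0x2E007  P=1,RW=1,US=1,PS=0
  L3 @0x2E[12] → 0x2F007  P=1,RW=1,US=1,PS=0
  ✓ 0x2F368  — 4 lookups
#2 VA=0x10602A0B5A1 (r,kernel):
  TLB hit vpn=0x10602A0B → PA=0x225A1
#3 VA=0x486C1C068EC (w,kernel):
  L0 @0x17[9] → 0x33007  P=1,RW=1,US=1,PS=0
  L1 @0x33[27] → 0x37007  P=1,RW=1,US=1,PS=0
  L2 @0x37[14] → 0x3B007  P=1,RW=1,US=1,PS=0
  L3 @0x3B[6] → 0x3D005  P=1,RW=0,US=1,PS=0
  ⇒ fault: PROTECTION_VIOLATION  — 4 lookups
#4 VA=0x88002A0FFA9 (w,kernel):
  L0 @0x17[17] → 0x3E007  P=1,RW=1,US=1,PS=0
  L1 @0x3E[0] → 0x40007  P=1,RW=1,US=1,PS=0
  L2 @0x40[21] → 0x41007  P=1,RW=1,US=1,PS=0
  L3 @0x41[15] → 0x6B004  P=0,RW=0,US=1,PS=0
  ⇒ fault: PAGE_NOT_PRESENT  — 4 lookups

Entries read for #4: 4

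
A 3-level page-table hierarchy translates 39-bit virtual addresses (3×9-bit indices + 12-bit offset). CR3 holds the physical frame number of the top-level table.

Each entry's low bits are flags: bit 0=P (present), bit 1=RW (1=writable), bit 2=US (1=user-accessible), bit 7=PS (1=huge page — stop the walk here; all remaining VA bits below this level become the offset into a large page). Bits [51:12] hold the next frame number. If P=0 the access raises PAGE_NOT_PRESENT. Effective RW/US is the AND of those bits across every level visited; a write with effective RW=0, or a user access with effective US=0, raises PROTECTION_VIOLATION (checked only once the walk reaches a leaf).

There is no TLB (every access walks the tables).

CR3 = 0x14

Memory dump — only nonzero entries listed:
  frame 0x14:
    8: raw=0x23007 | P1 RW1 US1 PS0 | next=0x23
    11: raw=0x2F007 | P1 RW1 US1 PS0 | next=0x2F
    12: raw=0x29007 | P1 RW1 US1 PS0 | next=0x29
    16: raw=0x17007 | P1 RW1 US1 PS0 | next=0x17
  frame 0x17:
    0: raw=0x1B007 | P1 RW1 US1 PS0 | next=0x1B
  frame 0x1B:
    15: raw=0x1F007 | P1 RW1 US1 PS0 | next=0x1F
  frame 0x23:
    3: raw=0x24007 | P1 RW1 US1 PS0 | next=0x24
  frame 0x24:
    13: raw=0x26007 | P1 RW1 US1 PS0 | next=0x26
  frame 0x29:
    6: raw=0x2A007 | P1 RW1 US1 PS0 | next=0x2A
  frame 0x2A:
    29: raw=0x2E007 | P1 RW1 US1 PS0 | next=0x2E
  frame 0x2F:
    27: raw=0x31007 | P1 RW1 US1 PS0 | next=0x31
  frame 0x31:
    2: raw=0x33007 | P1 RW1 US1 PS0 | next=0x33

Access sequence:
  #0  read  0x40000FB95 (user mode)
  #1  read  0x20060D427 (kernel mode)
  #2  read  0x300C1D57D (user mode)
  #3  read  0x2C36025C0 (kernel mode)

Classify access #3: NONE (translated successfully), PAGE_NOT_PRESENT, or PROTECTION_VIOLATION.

Per-access translation:
#0 VA=0x40000FB95 (r,user):
  L0: frame=0x14 idx=16 entry=0x17007 [P=1 RW=1 US=1 PS=0]
  L1: frame=0x17 idx=0 entry=0x1B007 [P=1 RW=1 US=1 PS=0]
  L2: frame=0x1B idx=15 entry=0x1F007 [P=1 RW=1 US=1 PS=0]
  ✓ 0x1FB95  — 3 lookups
#1 VA=0x20060D427 (r,kernel):
  L0: frame=0x14 idx=8 entry=0x23007 [P=1 RW=1 US=1 PS=0]
  L1: frame=0x23 idx=3 entry=0x24007 [P=1 RW=1 US=1 PS=0]
  L2: frame=0x24 idx=13 entry=0x26007 [P=1 RW=1 US=1 PS=0]
  ✓ 0x26427  — 3 lookups
#2 VA=0x300C1D57D (r,user):
  L0: frame=0x14 idx=12 entry=0x29007 [P=1 RW=1 US=1 PS=0]
  L1: frame=0x29 idx=6 entry=0x2A007 [P=1 RW=1 US=1 PS=0]
  L2: frame=0x2A idx=29 entry=0x2E007 [P=1 RW=1 US=1 PS=0]
  ✓ 0x2E57D  — 3 lookups
#3 VA=0x2C36025C0 (r,kernel):
  L0: frame=0x14 idx=11 entry=0x2F007 [P=1 RW=1 US=1 PS=0]
  L1: frame=0x2F idx=27 entry=0x31007 [P=1 RW=1 US=1 PS=0]
  L2: frame=0x31 idx=2 entry=0x33007 [P=1 RW=1 US=1 PS=0]
  ✓ 0x335C0  — 3 lookups

Access #3 fault: NONE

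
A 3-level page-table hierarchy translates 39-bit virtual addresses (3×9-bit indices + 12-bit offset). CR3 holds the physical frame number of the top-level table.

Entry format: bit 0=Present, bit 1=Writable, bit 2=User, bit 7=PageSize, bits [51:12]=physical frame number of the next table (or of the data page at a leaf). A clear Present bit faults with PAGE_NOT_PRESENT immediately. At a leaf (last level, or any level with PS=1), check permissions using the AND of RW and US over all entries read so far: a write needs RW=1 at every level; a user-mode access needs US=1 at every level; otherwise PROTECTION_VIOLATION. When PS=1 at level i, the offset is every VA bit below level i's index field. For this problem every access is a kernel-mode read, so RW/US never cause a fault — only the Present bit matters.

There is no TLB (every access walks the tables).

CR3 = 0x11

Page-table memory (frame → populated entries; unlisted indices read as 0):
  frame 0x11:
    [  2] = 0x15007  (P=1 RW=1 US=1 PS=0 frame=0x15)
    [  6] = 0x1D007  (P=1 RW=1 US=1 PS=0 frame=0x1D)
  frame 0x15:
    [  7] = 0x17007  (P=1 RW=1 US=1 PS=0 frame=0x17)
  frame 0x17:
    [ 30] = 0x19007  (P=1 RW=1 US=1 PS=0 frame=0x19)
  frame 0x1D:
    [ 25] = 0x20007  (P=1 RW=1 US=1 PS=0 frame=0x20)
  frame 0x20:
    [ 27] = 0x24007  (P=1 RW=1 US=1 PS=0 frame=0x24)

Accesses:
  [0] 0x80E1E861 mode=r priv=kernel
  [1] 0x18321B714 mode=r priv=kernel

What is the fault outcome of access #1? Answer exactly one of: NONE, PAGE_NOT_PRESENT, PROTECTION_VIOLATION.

Per-access translation:
#0 VA=0x80E1E861 (r,kernel):
  lvl0: tbl 0x11, slot 2 ⇒ 0x15007 (P1/RW1/US1/PS0)
  lvl1: tbl 0x15, slot 7 ⇒ 0x17007 (P1/RW1/US1/PS0)
  lvl2: tbl 0x17, slot 30 ⇒ 0x19007 (P1/RW1/US1/PS0)
  ⇒ phys 0x19861  [3 reads]
#1 VA=0x18321B714 (r,kernel):
  lvl0: tbl 0x11, slot 6 ⇒ 0x1D007 (P1/RW1/US1/PS0)
  lvl1: tbl 0x1D, slot 25 ⇒ 0x20007 (P1/RW1/US1/PS0)
  lvl2: tbl 0x20, slot 27 ⇒ 0x24007 (P1/RW1/US1/PS0)
  ⇒ phys 0x24714  [3 reads]

Access #1 fault: NONE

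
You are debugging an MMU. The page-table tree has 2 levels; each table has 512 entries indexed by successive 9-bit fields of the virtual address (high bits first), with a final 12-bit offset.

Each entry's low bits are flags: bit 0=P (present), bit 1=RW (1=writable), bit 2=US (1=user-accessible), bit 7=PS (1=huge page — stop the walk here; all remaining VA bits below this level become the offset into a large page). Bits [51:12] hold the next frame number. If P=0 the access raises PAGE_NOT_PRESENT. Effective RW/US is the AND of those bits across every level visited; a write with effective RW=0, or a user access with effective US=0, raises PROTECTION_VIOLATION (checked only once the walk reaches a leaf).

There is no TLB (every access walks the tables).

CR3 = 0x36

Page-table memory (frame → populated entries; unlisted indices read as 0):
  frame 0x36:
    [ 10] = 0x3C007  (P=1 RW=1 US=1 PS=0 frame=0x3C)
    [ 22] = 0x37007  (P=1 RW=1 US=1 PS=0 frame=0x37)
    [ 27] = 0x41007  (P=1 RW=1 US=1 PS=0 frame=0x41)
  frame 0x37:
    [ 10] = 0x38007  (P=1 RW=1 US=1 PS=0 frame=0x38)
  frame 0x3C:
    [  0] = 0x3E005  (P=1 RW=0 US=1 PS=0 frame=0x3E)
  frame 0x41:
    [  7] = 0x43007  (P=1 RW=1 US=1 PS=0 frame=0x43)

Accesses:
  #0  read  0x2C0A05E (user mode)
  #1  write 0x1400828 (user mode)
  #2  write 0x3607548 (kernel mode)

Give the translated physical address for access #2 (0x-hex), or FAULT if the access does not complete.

Per-access translation:
#0 VA=0x2C0A05E (r,user):
  L0 @0x36[22] → 0x37007  P=1,RW=1,US=1,PS=0
  L1 @0x37[10] → 0x38007  P=1,RW=1,US=1,PS=0
  → PA=0x3805E  (2 entries read)
#1 VA=0x1400828 (w,user):
  L0 @0x36[10] → 0x3C007  P=1,RW=1,US=1,PS=0
  L1 @0x3C[0] → 0x3E005  P=1,RW=0,US=1,PS=0
  → PROTECTION_VIOLATION  (2 entries read)
#2 VA=0x3607548 (w,kernel):
  L0 @0x36[27] → 0x41007  P=1,RW=1,US=1,PS=0
  L1 @0x41[7] → 0x43007  P=1,RW=1,US=1,PS=0
  → PA=0x43548  (2 entries read)

Access #2 PA: 0x43548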